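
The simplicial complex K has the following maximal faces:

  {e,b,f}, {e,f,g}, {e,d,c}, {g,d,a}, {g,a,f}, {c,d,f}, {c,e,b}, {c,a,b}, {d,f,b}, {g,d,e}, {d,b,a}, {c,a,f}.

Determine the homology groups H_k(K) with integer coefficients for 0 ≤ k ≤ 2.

Take the total order a < b < c < d < e < f < g on the vertex set. Then K (dimension 2) consists of the simplices:

  0-simplices (7): a, b, c, d, e, f, g
  1-simplices (18): ab, ac, ad, af, ag, bc, bd, be, bf, cd, ce, cf, de, df, dg, ef, eg, fg
  2-simplices (12): abc, abd, acf, adg, afg, bce, bdf, bef, cde, cdf, deg, efg

Hence C_0 ≅ Z^7, C_1 ≅ Z^18, C_2 ≅ Z^12.

The boundary map ∂_1: C_1 → C_0 sends each edge [p,q] (with p < q) to q − p.
This gives a 7×18 integer matrix of rank 6; reducing to Smith normal form yields diagonal entries (1,1,1,1,1,1).

Boundary ∂_2: C_2 → C_1 maps a triangle to the signed sum of its edges. For instance
  ∂bdf = df − bf + bd,
  ∂cdf = df − cf + cd.
As a 18×12 matrix over Z this has rank 12, with invariant factors (1,1,1,1,1,1,1,1,1,1,1,2).

Computing H_k = (kernel of ∂_k) / (image of ∂_{k+1}):

  H_0: rank C_0 − rank ∂_1 = 7 − 6 = 1, and the invariant factors of ∂_1 are all 1, so H_0 = Z.
  H_1: rank ker ∂_1 − rank ∂_2 = (18 − 6) − 12 = 0, and ∂_2 has invariant factor 2 > 1, so H_1 = Z/2.
  H_2: rank ker ∂_2 − rank ∂_3 = (12 − 12) − 0 = 0, and there is no ∂_3, so H_2 = 0.

As a check, the Euler characteristic is 7 − 18 + 12 = 1, which agrees with 1 − 0 + 0 = 1.

H_0 ≅ Z,  H_1 ≅ Z/2,  H_2 = 0.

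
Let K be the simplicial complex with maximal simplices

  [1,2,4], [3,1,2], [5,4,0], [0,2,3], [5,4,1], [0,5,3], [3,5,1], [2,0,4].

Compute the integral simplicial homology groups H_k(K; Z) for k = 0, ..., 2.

K has 6 vertices, 12 edges, 8 triangles.
rank ∂_0 = 0, rank ∂_1 = 5 ⇒ b_0 = 6 − 0 − 5 = 1; all invariant factors of ∂_1 are 1 so no torsion. So H_0 ≅ Z.
rank ∂_1 = 5, rank ∂_2 = 7 ⇒ b_1 = 12 − 5 − 7 = 0; all invariant factors of ∂_2 are 1 so no torsion. So H_1 ≅ 0.
rank ∂_2 = 7, rank ∂_3 = 0 ⇒ b_2 = 8 − 7 − 0 = 1. So H_2 ≅ Z.

H_0 ≅ Z,  H_1 = 0,  H_2 ≅ Z.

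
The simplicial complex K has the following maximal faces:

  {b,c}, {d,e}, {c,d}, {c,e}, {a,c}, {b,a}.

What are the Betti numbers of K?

b_0 = 1, b_1 = 2.

Order the vertices as a < b < c < d < e. Listing each simplex with vertices in this order, K has dimension 1 with simplices:

  0-simplices (5): a, b, c, d, e
  1-simplices (6): ab, ac, bc, cd, ce, de

so the chain groups are C_0 ≅ Z^5, C_1 ≅ Z^6.

Boundary ∂_1: C_1 → C_0 sends each edge [p,q] (with p < q) to q − p. For instance
  ∂bc = c − b.
As a 5×6 matrix over Z this has rank 4, with invariant factors (1,1,1,1).

Computing H_k = (kernel of ∂_k) / (image of ∂_{k+1}):

  H_0: rank C_0 − rank ∂_1 = 5 − 4 = 1, and the invariant factors of ∂_1 are all 1, so H_0 = Z.
  H_1: rank ker ∂_1 − rank ∂_2 = (6 − 4) − 0 = 2, and there is no ∂_2, so H_1 = Z^2.

(K is a triangulation of a wedge of 2 circles.)

Hence the Betti numbers are b_0 = 1, b_1 = 2.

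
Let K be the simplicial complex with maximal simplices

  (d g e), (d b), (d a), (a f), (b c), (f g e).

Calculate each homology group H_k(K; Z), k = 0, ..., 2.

H_0 = Z,  H_1 = Z,  H_2 = 0.

We work with the vertex ordering a < b < c < d < e < f < g. The simplices of K, each written with vertices in increasing order, are:

  0-simplices (7): a, b, c, d, e, f, g
  1-simplices (9): ad, af, bc, bd, de, dg, ef, eg, fg
  2-simplices (2): deg, efg

giving chain groups C_0 ≅ Z^7, C_1 ≅ Z^9, C_2 ≅ Z^2.

The boundary map ∂_1: C_1 → C_0 is given by ∂[p,q] = [q] − [p].
This gives a 7×9 integer matrix of rank 6; reducing to Smith normal form yields diagonal entries (1,1,1,1,1,1).

∂_2: C_2 → C_1 acts by ∂[p,q,r] = [q,r] − [p,r] + [p,q]. For instance
  ∂efg = fg − eg + ef,
  ∂deg = eg − dg + de.
This gives a 9×2 integer matrix of rank 2; reducing to Smith normal form yields diagonal entries (1,1).

Computing H_k = (kernel of ∂_k) / (image of ∂_{k+1}):

  H_0: rank C_0 − rank ∂_1 = 7 − 6 = 1, and the invariant factors of ∂_1 are all 1, so H_0 = Z.
  H_1: rank ker ∂_1 − rank ∂_2 = (9 − 6) − 2 = 1, and the invariant factors of ∂_2 are all 1, so H_1 = Z.
  H_2: rank ker ∂_2 − rank ∂_3 = (2 − 2) − 0 = 0, and there is no ∂_3, so H_2 = 0.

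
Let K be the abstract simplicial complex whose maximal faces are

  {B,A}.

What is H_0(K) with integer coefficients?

Fix the vertex order A < B and write every simplex with vertices in increasing order. Then dim K = 1 and the simplices of K are:

  0-simplices (2): A, B
  1-simplices (1): AB

so the chain groups are C_0 ≅ Z^2, C_1 ≅ Z^1.

The boundary map ∂_1: C_1 → C_0 sends each edge [p,q] (with p < q) to q − p.
As a 2×1 matrix over Z this has rank 1, with invariant factors (1).

Now H_k = ker ∂_k / im ∂_{k+1}, so:

  H_0: rank C_0 − rank ∂_1 = 2 − 1 = 1, and the invariant factors of ∂_1 are all 1, so H_0 ≅ Z.

H_0 = Z.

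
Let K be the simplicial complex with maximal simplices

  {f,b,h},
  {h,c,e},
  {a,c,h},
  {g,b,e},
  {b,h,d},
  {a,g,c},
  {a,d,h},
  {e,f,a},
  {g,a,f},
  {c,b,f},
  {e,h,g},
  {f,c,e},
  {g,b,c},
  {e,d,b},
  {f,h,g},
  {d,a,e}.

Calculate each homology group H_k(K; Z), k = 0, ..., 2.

H_0 = Z,  H_1 = Z^2,  H_2 = Z.

Fix the vertex order a < b < c < d < e < f < g < h and write every simplex with vertices in increasing order. Then dim K = 2 and the simplices of K are:

  0-simplices (8): a, b, c, d, e, f, g, h
  1-simplices (24): ac, ad, ae, af, ag, ah, bc, bd, be, bf, bg, bh, ce, cf, cg, ch, de, dh, ef, eg, eh, fg, fh, gh
  2-simplices (16): acg, ach, ade, adh, aef, afg, bcf, bcg, bde, bdh, beg, bfh, cef, ceh, egh, fgh

Hence C_0 ≅ Z^8, C_1 ≅ Z^24, C_2 ≅ Z^16.

∂_1: C_1 → C_0 is given by ∂[p,q] = [q] − [p]. For instance
  ∂ce = e − c.
As a 8×24 matrix over Z this has rank 7, with invariant factors (1,1,1,1,1,1,1).

The boundary map ∂_2: C_2 → C_1 acts by ∂[p,q,r] = [q,r] − [p,r] + [p,q]. For instance
  ∂bcg = cg − bg + bc,
  ∂egh = gh − eh + eg.
The 24×16 boundary matrix has rank 15 and Smith normal form diag(1,1,1,1,1,1,1,1,1,1,1,1,1,1,1).

Now H_k = ker ∂_k / im ∂_{k+1}, so:

  H_0: rank C_0 − rank ∂_1 = 8 − 7 = 1, and the invariant factors of ∂_1 are all 1, so H_0 ≅ Z.
  H_1: rank ker ∂_1 − rank ∂_2 = (24 − 7) − 15 = 2, and the invariant factors of ∂_2 are all 1, so H_1 ≅ Z^2.
  H_2: rank ker ∂_2 − rank ∂_3 = (16 − 15) − 0 = 1, and there is no ∂_3, so H_2 ≅ Z.

As a check, the Euler characteristic is 8 − 24 + 16 = 0, which agrees with 1 − 2 + 1 = 0.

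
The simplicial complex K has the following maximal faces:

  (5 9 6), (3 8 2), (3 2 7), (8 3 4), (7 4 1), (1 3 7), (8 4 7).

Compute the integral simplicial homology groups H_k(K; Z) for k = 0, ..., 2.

H_0 = Z^2,  H_1 = Z,  H_2 = 0.

Take the total order 1 < 2 < 3 < 4 < 5 < 6 < 7 < 8 < 9 on the vertex set. Then K (dimension 2) consists of the simplices:

  0-simplices (9): [1], [2], [3], [4], [5], [6], [7], [8], [9]
  1-simplices (15): [1,3], [1,4], [1,7], [2,3], [2,7], [2,8], [3,4], [3,7], [3,8], [4,7], [4,8], [5,6], [5,9], [6,9], [7,8]
  2-simplices (7): [1,3,7], [1,4,7], [2,3,7], [2,3,8], [3,4,8], [4,7,8], [5,6,9]

so the chain groups are C_0 ≅ Z^9, C_1 ≅ Z^15, C_2 ≅ Z^7.

∂_1: C_1 → C_0 maps an edge to its endpoints' difference, ∂[p,q] = q − p. For instance
  ∂[2,3] = [3] − [2].
The 9×15 boundary matrix has rank 7 and Smith normal form diag(1,1,1,1,1,1,1).

∂_2: C_2 → C_1 maps a triangle to the signed sum of its edges. For instance
  ∂[3,4,8] = [4,8] − [3,8] + [3,4],
  ∂[2,3,7] = [3,7] − [2,7] + [2,3].
This gives a 15×7 integer matrix of rank 7; reducing to Smith normal form yields diagonal entries (1,1,1,1,1,1,1).

Reading off H_k = ker ∂_k / im ∂_{k+1}:

  H_0: rank C_0 − rank ∂_1 = 9 − 7 = 2, and the invariant factors of ∂_1 are all 1, so H_0 ≅ Z^2.
  H_1: rank ker ∂_1 − rank ∂_2 = (15 − 7) − 7 = 1, and the invariant factors of ∂_2 are all 1, so H_1 ≅ Z.
  H_2: rank ker ∂_2 − rank ∂_3 = (7 − 7) − 0 = 0, and there is no ∂_3, so H_2 ≅ 0.

As a check, the Euler characteristic is 9 − 15 + 7 = 1, which agrees with 2 − 1 + 0 = 1.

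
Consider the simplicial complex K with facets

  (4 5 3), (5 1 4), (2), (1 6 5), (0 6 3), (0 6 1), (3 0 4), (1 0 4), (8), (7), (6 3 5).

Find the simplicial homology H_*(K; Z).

H_0 = Z^4,  H_1 = 0,  H_2 = Z.

K has 9 vertices, 12 edges, 8 triangles.
rank ∂_0 = 0, rank ∂_1 = 5 ⇒ b_0 = 9 − 0 − 5 = 4; all invariant factors of ∂_1 are 1 so no torsion. So H_0 = Z^4.
rank ∂_1 = 5, rank ∂_2 = 7 ⇒ b_1 = 12 − 5 − 7 = 0; all invariant factors of ∂_2 are 1 so no torsion. So H_1 = 0.
rank ∂_2 = 7, rank ∂_3 = 0 ⇒ b_2 = 8 − 7 − 0 = 1. So H_2 = Z.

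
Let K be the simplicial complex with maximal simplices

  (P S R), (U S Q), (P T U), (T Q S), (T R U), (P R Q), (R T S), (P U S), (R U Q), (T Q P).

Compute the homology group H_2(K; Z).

Take the total order P < Q < R < S < T < U on the vertex set. Then K (dimension 2) consists of the simplices:

  0-simplices (6): P, Q, R, S, T, U
  1-simplices (15): PQ, PR, PS, PT, PU, QR, QS, QT, QU, RS, RT, RU, ST, SU, TU
  2-simplices (10): PQR, PQT, PRS, PSU, PTU, QRU, QST, QSU, RST, RTU

so the chain groups are C_0 ≅ Z^6, C_1 ≅ Z^15, C_2 ≅ Z^10.

The boundary map ∂_1: C_1 → C_0 is given by ∂[p,q] = [q] − [p].
As a 6×15 matrix over Z this has rank 5, with invariant factors (1,1,1,1,1).

The boundary map ∂_2: C_2 → C_1 acts by ∂[p,q,r] = [q,r] − [p,r] + [p,q]. For instance
  ∂QRU = RU − QU + QR,
  ∂PQR = QR − PR + PQ.
The 15×10 boundary matrix has rank 10 and Smith normal form diag(1,1,1,1,1,1,1,1,1,2).

Reading off H_k = ker ∂_k / im ∂_{k+1}:

  H_2: rank ker ∂_2 − rank ∂_3 = (10 − 10) − 0 = 0, and there is no ∂_3, so H_2 ≅ 0.

(K is a triangulation of the real projective plane RP^2.)

H_2 ≅ 0.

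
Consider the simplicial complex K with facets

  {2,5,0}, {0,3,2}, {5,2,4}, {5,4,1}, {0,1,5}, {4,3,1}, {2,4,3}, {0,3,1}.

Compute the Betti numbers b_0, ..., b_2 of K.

We work with the vertex ordering 0 < 1 < 2 < 3 < 4 < 5. The simplices of K, each written with vertices in increasing order, are:

  0-simplices (6): [0], [1], [2], [3], [4], [5]
  1-simplices (12): [0,1], [0,2], [0,3], [0,5], [1,3], [1,4], [1,5], [2,3], [2,4], [2,5], [3,4], [4,5]
  2-simplices (8): [0,1,3], [0,1,5], [0,2,3], [0,2,5], [1,3,4], [1,4,5], [2,3,4], [2,4,5]

so the chain groups are C_0 ≅ Z^6, C_1 ≅ Z^12, C_2 ≅ Z^8.

Boundary ∂_1: C_1 → C_0 is given by ∂[p,q] = [q] − [p].
The 6×12 boundary matrix has rank 5 and Smith normal form diag(1,1,1,1,1).

The boundary map ∂_2: C_2 → C_1 sends each 2-simplex [p,q,r] to [q,r] − [p,r] + [p,q]. For instance
  ∂[0,1,5] = [1,5] − [0,5] + [0,1],
  ∂[1,3,4] = [3,4] − [1,4] + [1,3].
The 12×8 boundary matrix has rank 7 and Smith normal form diag(1,1,1,1,1,1,1).

Now H_k = ker ∂_k / im ∂_{k+1}, so:

  H_0: rank C_0 − rank ∂_1 = 6 − 5 = 1, and the invariant factors of ∂_1 are all 1, so H_0 ≅ Z.
  H_1: rank ker ∂_1 − rank ∂_2 = (12 − 5) − 7 = 0, and the invariant factors of ∂_2 are all 1, so H_1 ≅ 0.
  H_2: rank ker ∂_2 − rank ∂_3 = (8 − 7) − 0 = 1, and there is no ∂_3, so H_2 ≅ Z.

As a check, the Euler characteristic is 6 − 12 + 8 = 2, which agrees with 1 − 0 + 1 = 2.
(K is a triangulation of the 2-sphere S^2.)

Hence the Betti numbers are b_0 = 1, b_1 = 0, b_2 = 1.

b_0 = 1, b_1 = 0, b_2 = 1.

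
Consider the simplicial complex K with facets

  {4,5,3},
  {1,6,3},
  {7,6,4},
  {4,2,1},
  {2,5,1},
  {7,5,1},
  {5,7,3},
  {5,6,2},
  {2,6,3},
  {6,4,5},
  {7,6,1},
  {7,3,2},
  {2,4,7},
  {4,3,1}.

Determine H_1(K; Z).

Fix the vertex order 1 < 2 < 3 < 4 < 5 < 6 < 7 and write every simplex with vertices in increasing order. Then dim K = 2 and the simplices of K are:

  0-simplices (7): [1], [2], [3], [4], [5], [6], [7]
  1-simplices (21): [1,2], [1,3], [1,4], [1,5], [1,6], [1,7], [2,3], [2,4], [2,5], [2,6], [2,7], [3,4], [3,5], [3,6], [3,7], [4,5], [4,6], [4,7], [5,6], [5,7], [6,7]
  2-simplices (14): [1,2,4], [1,2,5], [1,3,4], [1,3,6], [1,5,7], [1,6,7], [2,3,6], [2,3,7], [2,4,7], [2,5,6], [3,4,5], [3,5,7], [4,5,6], [4,6,7]

giving chain groups C_0 ≅ Z^7, C_1 ≅ Z^21, C_2 ≅ Z^14.

Boundary ∂_1: C_1 → C_0 is given by ∂[p,q] = [q] − [p]. For instance
  ∂[1,7] = [7] − [1].
The 7×21 boundary matrix has rank 6 and Smith normal form diag(1,1,1,1,1,1).

The boundary map ∂_2: C_2 → C_1 acts by ∂[p,q,r] = [q,r] − [p,r] + [p,q]. For instance
  ∂[2,3,7] = [3,7] − [2,7] + [2,3],
  ∂[2,3,6] = [3,6] − [2,6] + [2,3].
The resulting 21×14 matrix has rank 13, and its Smith normal form has invariant factors (1,1,1,1,1,1,1,1,1,1,1,1,1).

From H_k ≅ ker(∂_k) / im(∂_{k+1}) we obtain:

  H_1: rank ker ∂_1 − rank ∂_2 = (21 − 6) − 13 = 2, and the invariant factors of ∂_2 are all 1, so H_1 ≅ Z^2.

H_1 = Z^2.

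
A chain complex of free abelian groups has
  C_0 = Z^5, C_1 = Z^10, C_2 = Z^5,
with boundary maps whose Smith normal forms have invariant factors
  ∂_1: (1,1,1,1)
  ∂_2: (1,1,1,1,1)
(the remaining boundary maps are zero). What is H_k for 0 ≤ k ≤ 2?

H_0 ≅ Z,  H_1 ≅ Z,  H_2 = 0.

H_0: b_0 = 5 − 0 − 4 = 1; torsion from ∂_1 factors > 1: none. So H_0 ≅ Z.
H_1: b_1 = 10 − 4 − 5 = 1; torsion from ∂_2 factors > 1: none. So H_1 ≅ Z.
H_2: b_2 = 5 − 5 − 0 = 0; torsion from ∂_3 factors > 1: none. So H_2 ≅ 0.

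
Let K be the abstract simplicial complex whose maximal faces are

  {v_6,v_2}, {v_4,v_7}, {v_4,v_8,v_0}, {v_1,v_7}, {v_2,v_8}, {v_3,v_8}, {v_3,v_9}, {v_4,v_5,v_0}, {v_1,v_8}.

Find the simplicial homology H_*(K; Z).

H_0 = Z,  H_1 = Z,  H_2 = 0.

Take the total order v_0 < v_1 < v_2 < v_3 < v_4 < v_5 < v_6 < v_7 < v_8 < v_9 on the vertex set. Then K (dimension 2) consists of the simplices:

  0-simplices (10): [v_0], [v_1], [v_2], [v_3], [v_4], [v_5], [v_6], [v_7], [v_8], [v_9]
  1-simplices (12): [v_0,v_4], [v_0,v_5], [v_0,v_8], [v_1,v_7], [v_1,v_8], [v_2,v_6], [v_2,v_8], [v_3,v_8], [v_3,v_9], [v_4,v_5], [v_4,v_7], [v_4,v_8]
  2-simplices (2): [v_0,v_4,v_5], [v_0,v_4,v_8]

giving chain groups C_0 ≅ Z^10, C_1 ≅ Z^12, C_2 ≅ Z^2.

Boundary ∂_1: C_1 → C_0 sends each edge [p,q] (with p < q) to q − p. For instance
  ∂[v_3,v_9] = [v_9] − [v_3].
This gives a 10×12 integer matrix of rank 9; reducing to Smith normal form yields diagonal entries (1,1,1,1,1,1,1,1,1).

Boundary ∂_2: C_2 → C_1 sends each 2-simplex [p,q,r] to [q,r] − [p,r] + [p,q]. For instance
  ∂[v_0,v_4,v_5] = [v_4,v_5] − [v_0,v_5] + [v_0,v_4],
  ∂[v_0,v_4,v_8] = [v_4,v_8] − [v_0,v_8] + [v_0,v_4].
As a 12×2 matrix over Z this has rank 2, with invariant factors (1,1).

From H_k ≅ ker(∂_k) / im(∂_{k+1}) we obtain:

  H_0: rank C_0 − rank ∂_1 = 10 − 9 = 1, and the invariant factors of ∂_1 are all 1, so H_0 = Z.
  H_1: rank ker ∂_1 − rank ∂_2 = (12 − 9) − 2 = 1, and the invariant factors of ∂_2 are all 1, so H_1 = Z.
  H_2: rank ker ∂_2 − rank ∂_3 = (2 − 2) − 0 = 0, and there is no ∂_3, so H_2 = 0.

As a check, the Euler characteristic is 10 − 12 + 2 = 0, which agrees with 1 − 1 + 0 = 0.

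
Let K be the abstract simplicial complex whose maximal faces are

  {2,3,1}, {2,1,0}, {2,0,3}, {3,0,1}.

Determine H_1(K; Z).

We work with the vertex ordering 0 < 1 < 2 < 3. The simplices of K, each written with vertices in increasing order, are:

  0-simplices (4): [0], [1], [2], [3]
  1-simplices (6): [0,1], [0,2], [0,3], [1,2], [1,3], [2,3]
  2-simplices (4): [0,1,2], [0,1,3], [0,2,3], [1,2,3]

so the chain groups are C_0 ≅ Z^4, C_1 ≅ Z^6, C_2 ≅ Z^4.

Boundary ∂_1: C_1 → C_0 maps an edge to its endpoints' difference, ∂[p,q] = q − p.
This gives a 4×6 integer matrix of rank 3; reducing to Smith normal form yields diagonal entries (1,1,1).

Boundary ∂_2: C_2 → C_1 acts by ∂[p,q,r] = [q,r] − [p,r] + [p,q]. For instance
  ∂[0,1,2] = [1,2] − [0,2] + [0,1],
  ∂[0,1,3] = [1,3] − [0,3] + [0,1].
This gives a 6×4 integer matrix of rank 3; reducing to Smith normal form yields diagonal entries (1,1,1).

Now H_k = ker ∂_k / im ∂_{k+1}, so:

  H_1: rank ker ∂_1 − rank ∂_2 = (6 − 3) − 3 = 0, and the invariant factors of ∂_2 are all 1, so H_1 ≅ 0.

(K is a triangulation of the 2-sphere S^2.)

H_1 = 0.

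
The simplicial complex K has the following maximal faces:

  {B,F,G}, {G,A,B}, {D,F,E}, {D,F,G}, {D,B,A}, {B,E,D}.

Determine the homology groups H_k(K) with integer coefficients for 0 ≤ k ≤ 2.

H_0 ≅ Z,  H_1 ≅ Z,  H_2 = 0.

Fix the vertex order A < B < D < E < F < G and write every simplex with vertices in increasing order. Then dim K = 2 and the simplices of K are:

  0-simplices (6): A, B, D, E, F, G
  1-simplices (12): AB, AD, AG, BD, BE, BF, BG, DE, DF, DG, EF, FG
  2-simplices (6): ABD, ABG, BDE, BFG, DEF, DFG

so the chain groups are C_0 ≅ Z^6, C_1 ≅ Z^12, C_2 ≅ Z^6.

The boundary map ∂_1: C_1 → C_0 sends each edge [p,q] (with p < q) to q − p. For instance
  ∂AB = B − A.
As a 6×12 matrix over Z this has rank 5, with invariant factors (1,1,1,1,1).

Boundary ∂_2: C_2 → C_1 maps a triangle to the signed sum of its edges. For instance
  ∂ABD = BD − AD + AB,
  ∂DEF = EF − DF + DE.
This gives a 12×6 integer matrix of rank 6; reducing to Smith normal form yields diagonal entries (1,1,1,1,1,1).

From H_k ≅ ker(∂_k) / im(∂_{k+1}) we obtain:

  H_0: rank C_0 − rank ∂_1 = 6 − 5 = 1, and the invariant factors of ∂_1 are all 1, so H_0 ≅ Z.
  H_1: rank ker ∂_1 − rank ∂_2 = (12 − 5) − 6 = 1, and the invariant factors of ∂_2 are all 1, so H_1 ≅ Z.
  H_2: rank ker ∂_2 − rank ∂_3 = (6 − 6) − 0 = 0, and there is no ∂_3, so H_2 ≅ 0.

As a check, the Euler characteristic is 6 − 12 + 6 = 0, which agrees with 1 − 1 + 0 = 0.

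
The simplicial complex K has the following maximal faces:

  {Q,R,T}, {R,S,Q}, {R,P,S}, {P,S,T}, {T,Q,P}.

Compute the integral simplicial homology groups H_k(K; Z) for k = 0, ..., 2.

Take the total order P < Q < R < S < T on the vertex set. Then K (dimension 2) consists of the simplices:

  0-simplices (5): P, Q, R, S, T
  1-simplices (10): PQ, PR, PS, PT, QR, QS, QT, RS, RT, ST
  2-simplices (5): PQT, PRS, PST, QRS, QRT

giving chain groups C_0 ≅ Z^5, C_1 ≅ Z^10, C_2 ≅ Z^5.

The boundary map ∂_1: C_1 → C_0 is given by ∂[p,q] = [q] − [p]. For instance
  ∂PQ = Q − P.
The 5×10 boundary matrix has rank 4 and Smith normal form diag(1,1,1,1).

The boundary map ∂_2: C_2 → C_1 maps a triangle to the signed sum of its edges. For instance
  ∂PQT = QT − PT + PQ,
  ∂QRT = RT − QT + QR.
This gives a 10×5 integer matrix of rank 5; reducing to Smith normal form yields diagonal entries (1,1,1,1,1).

From H_k ≅ ker(∂_k) / im(∂_{k+1}) we obtain:

  H_0: rank C_0 − rank ∂_1 = 5 − 4 = 1, and the invariant factors of ∂_1 are all 1, so H_0 ≅ Z.
  H_1: rank ker ∂_1 − rank ∂_2 = (10 − 4) − 5 = 1, and the invariant factors of ∂_2 are all 1, so H_1 ≅ Z.
  H_2: rank ker ∂_2 − rank ∂_3 = (5 − 5) − 0 = 0, and there is no ∂_3, so H_2 ≅ 0.

(K is a triangulation of the Möbius band.)

H_0 ≅ Z,  H_1 ≅ Z,  H_2 = 0.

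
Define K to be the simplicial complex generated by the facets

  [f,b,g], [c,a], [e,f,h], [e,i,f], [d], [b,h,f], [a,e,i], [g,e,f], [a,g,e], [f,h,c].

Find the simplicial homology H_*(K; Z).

Take the total order a < b < c < d < e < f < g < h < i on the vertex set. Then K (dimension 2) consists of the simplices:

  0-simplices (9): a, b, c, d, e, f, g, h, i
  1-simplices (16): ac, ae, ag, ai, bf, bg, bh, cf, ch, ef, eg, eh, ei, fg, fh, fi
  2-simplices (8): aeg, aei, bfg, bfh, cfh, efg, efh, efi

so the chain groups are C_0 ≅ Z^9, C_1 ≅ Z^16, C_2 ≅ Z^8.

The boundary map ∂_1: C_1 → C_0 maps an edge to its endpoints' difference, ∂[p,q] = q − p.
As a 9×16 matrix over Z this has rank 7, with invariant factors (1,1,1,1,1,1,1).

Boundary ∂_2: C_2 → C_1 sends each 2-simplex [p,q,r] to [q,r] − [p,r] + [p,q]. For instance
  ∂aeg = eg − ag + ae,
  ∂efh = fh − eh + ef.
The 16×8 boundary matrix has rank 8 and Smith normal form diag(1,1,1,1,1,1,1,1).

Now H_k = ker ∂_k / im ∂_{k+1}, so:

  H_0: rank C_0 − rank ∂_1 = 9 − 7 = 2, and the invariant factors of ∂_1 are all 1, so H_0 = Z^2.
  H_1: rank ker ∂_1 − rank ∂_2 = (16 − 7) − 8 = 1, and the invariant factors of ∂_2 are all 1, so H_1 = Z.
  H_2: rank ker ∂_2 − rank ∂_3 = (8 − 8) − 0 = 0, and there is no ∂_3, so H_2 = 0.

H_0 = Z^2,  H_1 = Z,  H_2 = 0.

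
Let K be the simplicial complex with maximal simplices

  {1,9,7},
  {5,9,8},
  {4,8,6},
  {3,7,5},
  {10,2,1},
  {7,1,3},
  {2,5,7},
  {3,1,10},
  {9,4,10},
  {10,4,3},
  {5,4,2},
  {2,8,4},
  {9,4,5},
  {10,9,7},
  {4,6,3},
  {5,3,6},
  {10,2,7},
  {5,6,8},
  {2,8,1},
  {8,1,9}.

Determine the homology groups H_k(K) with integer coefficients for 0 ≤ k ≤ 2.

Take the total order 1 < 2 < 3 < 4 < 5 < 6 < 7 < 8 < 9 < 10 on the vertex set. Then K (dimension 2) consists of the simplices:

  0-simplices (10): [1], [2], [3], [4], [5], [6], [7], [8], [9], [10]
  1-simplices (30): (30 of them)
  2-simplices (20): (20 of them)

Hence C_0 ≅ Z^10, C_1 ≅ Z^30, C_2 ≅ Z^20.

∂_1: C_1 → C_0 maps an edge to its endpoints' difference, ∂[p,q] = q − p.
As a 10×30 matrix over Z this has rank 9, with invariant factors (1,1,1,1,1,1,1,1,1).

The boundary map ∂_2: C_2 → C_1 maps a triangle to the signed sum of its edges. For instance
  ∂[1,3,10] = [3,10] − [1,10] + [1,3],
  ∂[1,7,9] = [7,9] − [1,9] + [1,7].
This gives a 30×20 integer matrix of rank 20; reducing to Smith normal form yields diagonal entries (1,1,1,1,1,1,1,1,1,1,1,1,1,1,1,1,1,1,1,2).

Computing H_k = (kernel of ∂_k) / (image of ∂_{k+1}):

  H_0: rank C_0 − rank ∂_1 = 10 − 9 = 1, and the invariant factors of ∂_1 are all 1, so H_0 ≅ Z.
  H_1: rank ker ∂_1 − rank ∂_2 = (30 − 9) − 20 = 1, and ∂_2 has invariant factor 2 > 1, so H_1 ≅ Z ⊕ Z/2.
  H_2: rank ker ∂_2 − rank ∂_3 = (20 − 20) − 0 = 0, and there is no ∂_3, so H_2 ≅ 0.

(K is a triangulation of the Klein bottle.)

H_0 ≅ Z,  H_1 ≅ Z ⊕ Z/2,  H_2 = 0.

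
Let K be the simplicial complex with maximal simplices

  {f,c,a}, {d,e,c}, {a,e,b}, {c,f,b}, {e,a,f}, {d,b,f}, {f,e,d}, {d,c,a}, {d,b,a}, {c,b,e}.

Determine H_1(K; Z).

Order the vertices as a < b < c < d < e < f. Listing each simplex with vertices in this order, K has dimension 2 with simplices:

  0-simplices (6): a, b, c, d, e, f
  1-simplices (15): ab, ac, ad, ae, af, bc, bd, be, bf, cd, ce, cf, de, df, ef
  2-simplices (10): abd, abe, acd, acf, aef, bce, bcf, bdf, cde, def

Hence C_0 ≅ Z^6, C_1 ≅ Z^15, C_2 ≅ Z^10.

∂_1: C_1 → C_0 maps an edge to its endpoints' difference, ∂[p,q] = q − p. For instance
  ∂cd = d − c.
This gives a 6×15 integer matrix of rank 5; reducing to Smith normal form yields diagonal entries (1,1,1,1,1).

∂_2: C_2 → C_1 acts by ∂[p,q,r] = [q,r] − [p,r] + [p,q]. For instance
  ∂abd = bd − ad + ab,
  ∂cde = de − ce + cd.
As a 15×10 matrix over Z this has rank 10, with invariant factors (1,1,1,1,1,1,1,1,1,2).

From H_k ≅ ker(∂_k) / im(∂_{k+1}) we obtain:

  H_1: rank ker ∂_1 − rank ∂_2 = (15 − 5) − 10 = 0, and ∂_2 has invariant factor 2 > 1, so H_1 ≅ Z_2.

H_1 ≅ Z_2.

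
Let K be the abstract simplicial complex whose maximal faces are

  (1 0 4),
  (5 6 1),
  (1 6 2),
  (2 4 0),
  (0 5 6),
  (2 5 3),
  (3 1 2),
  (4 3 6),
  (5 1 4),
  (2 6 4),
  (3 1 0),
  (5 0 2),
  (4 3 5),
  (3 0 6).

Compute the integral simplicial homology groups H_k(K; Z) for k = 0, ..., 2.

Take the total order 0 < 1 < 2 < 3 < 4 < 5 < 6 on the vertex set. Then K (dimension 2) consists of the simplices:

  0-simplices (7): [0], [1], [2], [3], [4], [5], [6]
  1-simplices (21): [0,1], [0,2], [0,3], [0,4], [0,5], [0,6], [1,2], [1,3], [1,4], [1,5], [1,6], [2,3], [2,4], [2,5], [2,6], [3,4], [3,5], [3,6], [4,5], [4,6], [5,6]
  2-simplices (14): [0,1,3], [0,1,4], [0,2,4], [0,2,5], [0,3,6], [0,5,6], [1,2,3], [1,2,6], [1,4,5], [1,5,6], [2,3,5], [2,4,6], [3,4,5], [3,4,6]

Hence C_0 ≅ Z^7, C_1 ≅ Z^21, C_2 ≅ Z^14.

∂_1: C_1 → C_0 is given by ∂[p,q] = [q] − [p].
The resulting 7×21 matrix has rank 6, and its Smith normal form has invariant factors (1,1,1,1,1,1).

Boundary ∂_2: C_2 → C_1 sends each 2-simplex [p,q,r] to [q,r] − [p,r] + [p,q]. For instance
  ∂[2,3,5] = [3,5] − [2,5] + [2,3],
  ∂[1,4,5] = [4,5] − [1,5] + [1,4].
As a 21×14 matrix over Z this has rank 13, with invariant factors (1,1,1,1,1,1,1,1,1,1,1,1,1).

Reading off H_k = ker ∂_k / im ∂_{k+1}:

  H_0: rank C_0 − rank ∂_1 = 7 − 6 = 1, and the invariant factors of ∂_1 are all 1, so H_0 ≅ Z.
  H_1: rank ker ∂_1 − rank ∂_2 = (21 − 6) − 13 = 2, and the invariant factors of ∂_2 are all 1, so H_1 ≅ Z^2.
  H_2: rank ker ∂_2 − rank ∂_3 = (14 − 13) − 0 = 1, and there is no ∂_3, so H_2 ≅ Z.

H_0 = Z,  H_1 = Z^2,  H_2 = Z.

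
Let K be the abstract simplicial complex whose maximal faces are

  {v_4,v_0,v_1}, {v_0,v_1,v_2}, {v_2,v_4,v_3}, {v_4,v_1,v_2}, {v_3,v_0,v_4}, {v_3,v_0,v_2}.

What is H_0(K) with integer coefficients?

H_0 = Z.

Fix the vertex order v_0 < v_1 < v_2 < v_3 < v_4 and write every simplex with vertices in increasing order. Then dim K = 2 and the simplices of K are:

  0-simplices (5): [v_0], [v_1], [v_2], [v_3], [v_4]
  1-simplices (9): [v_0,v_1], [v_0,v_2], [v_0,v_3], [v_0,v_4], [v_1,v_2], [v_1,v_4], [v_2,v_3], [v_2,v_4], [v_3,v_4]
  2-simplices (6): [v_0,v_1,v_2], [v_0,v_1,v_4], [v_0,v_2,v_3], [v_0,v_3,v_4], [v_1,v_2,v_4], [v_2,v_3,v_4]

Hence C_0 ≅ Z^5, C_1 ≅ Z^9, C_2 ≅ Z^6.

∂_1: C_1 → C_0 sends each edge [p,q] (with p < q) to q − p.
As a 5×9 matrix over Z this has rank 4, with invariant factors (1,1,1,1).

∂_2: C_2 → C_1 maps a triangle to the signed sum of its edges. For instance
  ∂[v_0,v_1,v_4] = [v_1,v_4] − [v_0,v_4] + [v_0,v_1],
  ∂[v_0,v_1,v_2] = [v_1,v_2] − [v_0,v_2] + [v_0,v_1].
The resulting 9×6 matrix has rank 5, and its Smith normal form has invariant factors (1,1,1,1,1).

From H_k ≅ ker(∂_k) / im(∂_{k+1}) we obtain:

  H_0: rank C_0 − rank ∂_1 = 5 − 4 = 1, and the invariant factors of ∂_1 are all 1, so H_0 = Z.

(K is a triangulation of the 2-sphere S^2.)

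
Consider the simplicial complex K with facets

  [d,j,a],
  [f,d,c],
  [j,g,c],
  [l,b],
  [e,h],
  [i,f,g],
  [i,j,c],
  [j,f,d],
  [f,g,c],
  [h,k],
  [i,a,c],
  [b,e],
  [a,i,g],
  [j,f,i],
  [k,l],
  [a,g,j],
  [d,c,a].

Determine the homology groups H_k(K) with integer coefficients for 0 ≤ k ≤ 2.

H_0 ≅ Z^2,  H_1 ≅ Z × Z/2,  H_2 = 0.

Take the total order a < b < c < d < e < f < g < h < i < j < k < l on the vertex set. Then K (dimension 2) consists of the simplices:

  0-simplices (12): a, b, c, d, e, f, g, h, i, j, k, l
  1-simplices (23): ac, ad, ag, ai, aj, be, bl, cd, cf, cg, ci, cj, df, dj, eh, fg, fi, fj, gi, gj, hk, ij, kl
  2-simplices (12): acd, aci, adj, agi, agj, cdf, cfg, cgj, cij, dfj, fgi, fij

so the chain groups are C_0 ≅ Z^12, C_1 ≅ Z^23, C_2 ≅ Z^12.

∂_1: C_1 → C_0 is given by ∂[p,q] = [q] − [p]. For instance
  ∂cf = f − c.
The 12×23 boundary matrix has rank 10 and Smith normal form diag(1,1,1,1,1,1,1,1,1,1).

The boundary map ∂_2: C_2 → C_1 acts by ∂[p,q,r] = [q,r] − [p,r] + [p,q]. For instance
  ∂dfj = fj − dj + df,
  ∂adj = dj − aj + ad.
As a 23×12 matrix over Z this has rank 12, with invariant factors (1,1,1,1,1,1,1,1,1,1,1,2).

From H_k ≅ ker(∂_k) / im(∂_{k+1}) we obtain:

  H_0: rank C_0 − rank ∂_1 = 12 − 10 = 2, and the invariant factors of ∂_1 are all 1, so H_0 ≅ Z^2.
  H_1: rank ker ∂_1 − rank ∂_2 = (23 − 10) − 12 = 1, and ∂_2 has invariant factor 2 > 1, so H_1 ≅ Z × Z/2.
  H_2: rank ker ∂_2 − rank ∂_3 = (12 − 12) − 0 = 0, and there is no ∂_3, so H_2 ≅ 0.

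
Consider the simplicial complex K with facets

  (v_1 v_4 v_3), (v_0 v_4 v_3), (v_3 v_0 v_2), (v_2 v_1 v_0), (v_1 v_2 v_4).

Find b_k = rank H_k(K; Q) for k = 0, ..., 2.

b_0 = 1, b_1 = 1, b_2 = 0.

Take the total order v_0 < v_1 < v_2 < v_3 < v_4 on the vertex set. Then K (dimension 2) consists of the simplices:

  0-simplices (5): [v_0], [v_1], [v_2], [v_3], [v_4]
  1-simplices (10): [v_0,v_1], [v_0,v_2], [v_0,v_3], [v_0,v_4], [v_1,v_2], [v_1,v_3], [v_1,v_4], [v_2,v_3], [v_2,v_4], [v_3,v_4]
  2-simplices (5): [v_0,v_1,v_2], [v_0,v_2,v_3], [v_0,v_3,v_4], [v_1,v_2,v_4], [v_1,v_3,v_4]

so the chain groups are C_0 ≅ Z^5, C_1 ≅ Z^10, C_2 ≅ Z^5.

Boundary ∂_1: C_1 → C_0 maps an edge to its endpoints' difference, ∂[p,q] = q − p.
The resulting 5×10 matrix has rank 4, and its Smith normal form has invariant factors (1,1,1,1).

∂_2: C_2 → C_1 maps a triangle to the signed sum of its edges. For instance
  ∂[v_1,v_3,v_4] = [v_3,v_4] − [v_1,v_4] + [v_1,v_3],
  ∂[v_0,v_1,v_2] = [v_1,v_2] − [v_0,v_2] + [v_0,v_1].
This gives a 10×5 integer matrix of rank 5; reducing to Smith normal form yields diagonal entries (1,1,1,1,1).

From H_k ≅ ker(∂_k) / im(∂_{k+1}) we obtain:

  H_0: rank C_0 − rank ∂_1 = 5 − 4 = 1, and the invariant factors of ∂_1 are all 1, so H_0 = Z.
  H_1: rank ker ∂_1 − rank ∂_2 = (10 − 4) − 5 = 1, and the invariant factors of ∂_2 are all 1, so H_1 = Z.
  H_2: rank ker ∂_2 − rank ∂_3 = (5 − 5) − 0 = 0, and there is no ∂_3, so H_2 = 0.

Hence the Betti numbers are b_0 = 1, b_1 = 1, b_2 = 0.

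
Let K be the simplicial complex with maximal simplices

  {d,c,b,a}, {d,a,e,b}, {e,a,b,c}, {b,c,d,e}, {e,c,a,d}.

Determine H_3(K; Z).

H_3 ≅ Z.

Take the total order a < b < c < d < e on the vertex set. Then K (dimension 3) consists of the simplices:

  0-simplices (5): a, b, c, d, e
  1-simplices (10): ab, ac, ad, ae, bc, bd, be, cd, ce, de
  2-simplices (10): abc, abd, abe, acd, ace, ade, bcd, bce, bde, cde
  3-simplices (5): abcd, abce, abde, acde, bcde

giving chain groups C_0 ≅ Z^5, C_1 ≅ Z^10, C_2 ≅ Z^10, C_3 ≅ Z^5.

∂_1: C_1 → C_0 is given by ∂[p,q] = [q] − [p]. For instance
  ∂ac = c − a.
The resulting 5×10 matrix has rank 4, and its Smith normal form has invariant factors (1,1,1,1).

∂_2: C_2 → C_1 sends each 2-simplex [p,q,r] to [q,r] − [p,r] + [p,q]. For instance
  ∂abe = be − ae + ab,
  ∂abd = bd − ad + ab.
This gives a 10×10 integer matrix of rank 6; reducing to Smith normal form yields diagonal entries (1,1,1,1,1,1).

∂_3: C_3 → C_2 sends each 3-simplex σ to the alternating sum Σ_i (−1)^i (σ with its i-th vertex removed). For instance
  ∂acde = cde − ade + ace − acd,
  ∂abde = bde − ade + abe − abd.
As a 10×5 matrix over Z this has rank 4, with invariant factors (1,1,1,1).

From H_k ≅ ker(∂_k) / im(∂_{k+1}) we obtain:

  H_3: rank ker ∂_3 − rank ∂_4 = (5 − 4) − 0 = 1, and there is no ∂_4, so H_3 ≅ Z.

(K is a triangulation of the 3-sphere S^3.)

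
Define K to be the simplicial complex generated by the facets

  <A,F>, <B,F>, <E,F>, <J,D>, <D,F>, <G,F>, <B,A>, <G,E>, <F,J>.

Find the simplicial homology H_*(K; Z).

H_0 ≅ Z,  H_1 ≅ Z^3.

Fix the vertex order A < B < D < E < F < G < J and write every simplex with vertices in increasing order. Then dim K = 1 and the simplices of K are:

  0-simplices (7): A, B, D, E, F, G, J
  1-simplices (9): AB, AF, BF, DF, DJ, EF, EG, FG, FJ

so the chain groups are C_0 ≅ Z^7, C_1 ≅ Z^9.

∂_1: C_1 → C_0 maps an edge to its endpoints' difference, ∂[p,q] = q − p.
The 7×9 boundary matrix has rank 6 and Smith normal form diag(1,1,1,1,1,1).

Now H_k = ker ∂_k / im ∂_{k+1}, so:

  H_0: rank C_0 − rank ∂_1 = 7 − 6 = 1, and the invariant factors of ∂_1 are all 1, so H_0 ≅ Z.
  H_1: rank ker ∂_1 − rank ∂_2 = (9 − 6) − 0 = 3, and there is no ∂_2, so H_1 ≅ Z^3.

As a check, the Euler characteristic is 7 − 9 = -2, which agrees with 1 − 3 = -2.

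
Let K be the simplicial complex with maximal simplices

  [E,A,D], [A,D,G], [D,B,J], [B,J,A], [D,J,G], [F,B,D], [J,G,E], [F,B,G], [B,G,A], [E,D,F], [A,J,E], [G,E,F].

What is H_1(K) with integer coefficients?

We work with the vertex ordering A < B < D < E < F < G < J. The simplices of K, each written with vertices in increasing order, are:

  0-simplices (7): A, B, D, E, F, G, J
  1-simplices (18): AB, AD, AE, AG, AJ, BD, BF, BG, BJ, DE, DF, DG, DJ, EF, EG, EJ, FG, GJ
  2-simplices (12): ABG, ABJ, ADE, ADG, AEJ, BDF, BDJ, BFG, DEF, DGJ, EFG, EGJ

so the chain groups are C_0 ≅ Z^7, C_1 ≅ Z^18, C_2 ≅ Z^12.

The boundary map ∂_1: C_1 → C_0 sends each edge [p,q] (with p < q) to q − p.
The resulting 7×18 matrix has rank 6, and its Smith normal form has invariant factors (1,1,1,1,1,1).

Boundary ∂_2: C_2 → C_1 maps a triangle to the signed sum of its edges. For instance
  ∂EGJ = GJ − EJ + EG,
  ∂ADG = DG − AG + AD.
This gives a 18×12 integer matrix of rank 12; reducing to Smith normal form yields diagonal entries (1,1,1,1,1,1,1,1,1,1,1,2).

Reading off H_k = ker ∂_k / im ∂_{k+1}:

  H_1: rank ker ∂_1 − rank ∂_2 = (18 − 6) − 12 = 0, and ∂_2 has invariant factor 2 > 1, so H_1 = Z/2.

(K is a triangulation of the real projective plane RP^2.)

H_1 = Z/2.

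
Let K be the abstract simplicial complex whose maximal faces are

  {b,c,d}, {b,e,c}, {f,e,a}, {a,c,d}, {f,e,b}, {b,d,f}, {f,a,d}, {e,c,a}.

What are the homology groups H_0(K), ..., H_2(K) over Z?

H_0 ≅ Z,  H_1 = 0,  H_2 ≅ Z.

Take the total order a < b < c < d < e < f on the vertex set. Then K (dimension 2) consists of the simplices:

  0-simplices (6): a, b, c, d, e, f
  1-simplices (12): ac, ad, ae, af, bc, bd, be, bf, cd, ce, df, ef
  2-simplices (8): acd, ace, adf, aef, bcd, bce, bdf, bef

giving chain groups C_0 ≅ Z^6, C_1 ≅ Z^12, C_2 ≅ Z^8.

Boundary ∂_1: C_1 → C_0 maps an edge to its endpoints' difference, ∂[p,q] = q − p. For instance
  ∂be = e − b.
As a 6×12 matrix over Z this has rank 5, with invariant factors (1,1,1,1,1).

Boundary ∂_2: C_2 → C_1 sends each 2-simplex [p,q,r] to [q,r] − [p,r] + [p,q]. For instance
  ∂acd = cd − ad + ac,
  ∂bcd = cd − bd + bc.
This gives a 12×8 integer matrix of rank 7; reducing to Smith normal form yields diagonal entries (1,1,1,1,1,1,1).

Now H_k = ker ∂_k / im ∂_{k+1}, so:

  H_0: rank C_0 − rank ∂_1 = 6 − 5 = 1, and the invariant factors of ∂_1 are all 1, so H_0 = Z.
  H_1: rank ker ∂_1 − rank ∂_2 = (12 − 5) − 7 = 0, and the invariant factors of ∂_2 are all 1, so H_1 = 0.
  H_2: rank ker ∂_2 − rank ∂_3 = (8 − 7) − 0 = 1, and there is no ∂_3, so H_2 = Z.

As a check, the Euler characteristic is 6 − 12 + 8 = 2, which agrees with 1 − 0 + 1 = 2.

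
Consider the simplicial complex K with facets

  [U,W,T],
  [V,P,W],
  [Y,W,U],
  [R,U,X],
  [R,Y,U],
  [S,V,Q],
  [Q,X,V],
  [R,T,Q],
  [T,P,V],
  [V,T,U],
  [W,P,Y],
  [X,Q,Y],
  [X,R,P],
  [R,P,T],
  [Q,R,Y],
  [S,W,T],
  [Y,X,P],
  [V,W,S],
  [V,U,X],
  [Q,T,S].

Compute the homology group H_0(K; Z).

H_0 ≅ Z.

Fix the vertex order P < Q < R < S < T < U < V < W < X < Y and write every simplex with vertices in increasing order. Then dim K = 2 and the simplices of K are:

  0-simplices (10): P, Q, R, S, T, U, V, W, X, Y
  1-simplices (30): PR, PT, PV, PW, PX, PY, QR, QS, QT, QV, QX, QY, RT, RU, RX, RY, ST, SV, SW, TU, TV, TW, UV, UW, UX, UY, VW, VX, WY, XY
  2-simplices (20): PRT, PRX, PTV, PVW, PWY, PXY, QRT, QRY, QST, QSV, QVX, QXY, RUX, RUY, STW, SVW, TUV, TUW, UVX, UWY

so the chain groups are C_0 ≅ Z^10, C_1 ≅ Z^30, C_2 ≅ Z^20.

Boundary ∂_1: C_1 → C_0 sends each edge [p,q] (with p < q) to q − p.
The resulting 10×30 matrix has rank 9, and its Smith normal form has invariant factors (1,1,1,1,1,1,1,1,1).

∂_2: C_2 → C_1 sends each 2-simplex [p,q,r] to [q,r] − [p,r] + [p,q]. For instance
  ∂STW = TW − SW + ST,
  ∂SVW = VW − SW + SV.
This gives a 30×20 integer matrix of rank 20; reducing to Smith normal form yields diagonal entries (1,1,1,1,1,1,1,1,1,1,1,1,1,1,1,1,1,1,1,2).

Now H_k = ker ∂_k / im ∂_{k+1}, so:

  H_0: rank C_0 − rank ∂_1 = 10 − 9 = 1, and the invariant factors of ∂_1 are all 1, so H_0 ≅ Z.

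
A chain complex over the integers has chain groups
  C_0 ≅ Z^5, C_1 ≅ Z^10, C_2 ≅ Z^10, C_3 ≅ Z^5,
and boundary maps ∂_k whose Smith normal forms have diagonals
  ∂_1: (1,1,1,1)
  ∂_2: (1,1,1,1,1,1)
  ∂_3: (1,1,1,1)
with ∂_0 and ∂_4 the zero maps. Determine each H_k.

H_0: b_0 = 5 − 0 − 4 = 1; torsion from ∂_1 factors > 1: none. So H_0 = Z.
H_1: b_1 = 10 − 4 − 6 = 0; torsion from ∂_2 factors > 1: none. So H_1 = 0.
H_2: b_2 = 10 − 6 − 4 = 0; torsion from ∂_3 factors > 1: none. So H_2 = 0.
H_3: b_3 = 5 − 4 − 0 = 1; torsion from ∂_4 factors > 1: none. So H_3 = Z.

H_0 = Z,  H_1 = 0,  H_2 = 0,  H_3 = Z.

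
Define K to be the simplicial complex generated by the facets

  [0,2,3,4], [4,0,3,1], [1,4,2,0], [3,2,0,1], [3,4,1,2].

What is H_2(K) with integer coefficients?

K has 5 vertices, 10 edges, 10 triangles, 5 3-simplices.
rank ∂_2 = 6, rank ∂_3 = 4 ⇒ b_2 = 10 − 6 − 4 = 0; all invariant factors of ∂_3 are 1 so no torsion. So H_2 = 0.

H_2 = 0.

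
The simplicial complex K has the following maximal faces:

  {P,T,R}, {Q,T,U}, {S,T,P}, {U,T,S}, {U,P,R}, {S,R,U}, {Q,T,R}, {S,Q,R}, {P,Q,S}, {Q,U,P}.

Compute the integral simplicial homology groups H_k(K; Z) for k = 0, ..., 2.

Fix the vertex order P < Q < R < S < T < U and write every simplex with vertices in increasing order. Then dim K = 2 and the simplices of K are:

  0-simplices (6): P, Q, R, S, T, U
  1-simplices (15): PQ, PR, PS, PT, PU, QR, QS, QT, QU, RS, RT, RU, ST, SU, TU
  2-simplices (10): PQS, PQU, PRT, PRU, PST, QRS, QRT, QTU, RSU, STU

giving chain groups C_0 ≅ Z^6, C_1 ≅ Z^15, C_2 ≅ Z^10.

The boundary map ∂_1: C_1 → C_0 is given by ∂[p,q] = [q] − [p].
This gives a 6×15 integer matrix of rank 5; reducing to Smith normal form yields diagonal entries (1,1,1,1,1).

Boundary ∂_2: C_2 → C_1 acts by ∂[p,q,r] = [q,r] − [p,r] + [p,q]. For instance
  ∂PRT = RT − PT + PR,
  ∂PRU = RU − PU + PR.
The 15×10 boundary matrix has rank 10 and Smith normal form diag(1,1,1,1,1,1,1,1,1,2).

Now H_k = ker ∂_k / im ∂_{k+1}, so:

  H_0: rank C_0 − rank ∂_1 = 6 − 5 = 1, and the invariant factors of ∂_1 are all 1, so H_0 ≅ Z.
  H_1: rank ker ∂_1 − rank ∂_2 = (15 − 5) − 10 = 0, and ∂_2 has invariant factor 2 > 1, so H_1 ≅ Z/2Z.
  H_2: rank ker ∂_2 − rank ∂_3 = (10 − 10) − 0 = 0, and there is no ∂_3, so H_2 ≅ 0.

As a check, the Euler characteristic is 6 − 15 + 10 = 1, which agrees with 1 − 0 + 0 = 1.
(K is a triangulation of the real projective plane RP^2.)

H_0 ≅ Z,  H_1 ≅ Z/2Z,  H_2 = 0.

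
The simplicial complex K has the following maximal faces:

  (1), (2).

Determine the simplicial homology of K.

H_0 = Z^2.

We work with the vertex ordering 1 < 2. The simplices of K, each written with vertices in increasing order, are:

  0-simplices (2): [1], [2]

so the chain groups are C_0 ≅ Z^2.

Computing H_k = (kernel of ∂_k) / (image of ∂_{k+1}):

  H_0: rank C_0 − rank ∂_1 = 2 − 0 = 2, and there is no ∂_1, so H_0 ≅ Z^2.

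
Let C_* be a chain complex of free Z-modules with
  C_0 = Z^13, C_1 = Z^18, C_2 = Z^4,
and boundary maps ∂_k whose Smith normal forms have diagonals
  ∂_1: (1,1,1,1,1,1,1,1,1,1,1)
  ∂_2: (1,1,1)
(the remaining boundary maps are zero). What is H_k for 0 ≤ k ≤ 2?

H_0: b_0 = 13 − 0 − 11 = 2; torsion from ∂_1 factors > 1: none. So H_0 ≅ Z^2.
H_1: b_1 = 18 − 11 − 3 = 4; torsion from ∂_2 factors > 1: none. So H_1 ≅ Z^4.
H_2: b_2 = 4 − 3 − 0 = 1; torsion from ∂_3 factors > 1: none. So H_2 ≅ Z.

H_0 ≅ Z^2,  H_1 ≅ Z^4,  H_2 ≅ Z.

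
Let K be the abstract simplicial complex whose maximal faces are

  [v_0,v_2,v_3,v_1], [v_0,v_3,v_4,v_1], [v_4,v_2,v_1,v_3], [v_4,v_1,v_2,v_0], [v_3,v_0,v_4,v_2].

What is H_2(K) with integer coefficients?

H_2 ≅ 0.

K has 5 vertices, 10 edges, 10 triangles, 5 3-simplices.
rank ∂_2 = 6, rank ∂_3 = 4 ⇒ b_2 = 10 − 6 − 4 = 0; all invariant factors of ∂_3 are 1 so no torsion. So H_2 ≅ 0.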